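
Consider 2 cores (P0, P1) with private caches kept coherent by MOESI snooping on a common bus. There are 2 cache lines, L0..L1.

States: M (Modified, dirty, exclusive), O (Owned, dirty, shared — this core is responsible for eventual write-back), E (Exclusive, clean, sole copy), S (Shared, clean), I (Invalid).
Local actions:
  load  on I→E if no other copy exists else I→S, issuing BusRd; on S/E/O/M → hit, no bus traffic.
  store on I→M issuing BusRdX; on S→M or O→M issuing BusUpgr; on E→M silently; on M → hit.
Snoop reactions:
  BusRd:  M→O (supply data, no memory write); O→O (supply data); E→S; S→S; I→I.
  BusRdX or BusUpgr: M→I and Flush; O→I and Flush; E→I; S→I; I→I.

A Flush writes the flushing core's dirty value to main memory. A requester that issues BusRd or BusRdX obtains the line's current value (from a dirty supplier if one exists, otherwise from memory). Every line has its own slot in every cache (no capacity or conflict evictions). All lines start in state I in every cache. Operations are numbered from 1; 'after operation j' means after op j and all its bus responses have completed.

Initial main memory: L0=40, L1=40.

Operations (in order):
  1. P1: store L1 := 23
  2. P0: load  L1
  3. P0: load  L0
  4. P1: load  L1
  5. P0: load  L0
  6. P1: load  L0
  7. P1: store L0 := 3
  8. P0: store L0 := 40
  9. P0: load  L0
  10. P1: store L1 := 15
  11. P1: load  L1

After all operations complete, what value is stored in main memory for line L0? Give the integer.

  op1 P1: store L1 := 23 → I/M on L1; bus BusRdX; mem=40
  op2 P0: load  L1 → S/O on L1; bus BusRd; mem=40
  op3 P0: load  L0 → E/I on L0; bus BusRd; mem=40
  op4 P1: load  L1 → S/O on L1; bus (none); mem=40
  op5 P0: load  L0 → E/I on L0; bus (none); mem=40
  op6 P1: load  L0 → S/S on L0; bus BusRd; mem=40
  op7 P1: store L0 := 3 → I/M on L0; bus BusUpgr; mem=40
  op8 P0: store L0 := 40 → M/I on L0; bus BusRdX Flush; mem=3
  op9 P0: load  L0 → M/I on L0; bus (none); mem=3
  op10 P1: store L1 := 15 → I/M on L1; bus BusUpgr; mem=40
  op11 P1: load  L1 → I/M on L1; bus (none); mem=40

memory[L0] = 3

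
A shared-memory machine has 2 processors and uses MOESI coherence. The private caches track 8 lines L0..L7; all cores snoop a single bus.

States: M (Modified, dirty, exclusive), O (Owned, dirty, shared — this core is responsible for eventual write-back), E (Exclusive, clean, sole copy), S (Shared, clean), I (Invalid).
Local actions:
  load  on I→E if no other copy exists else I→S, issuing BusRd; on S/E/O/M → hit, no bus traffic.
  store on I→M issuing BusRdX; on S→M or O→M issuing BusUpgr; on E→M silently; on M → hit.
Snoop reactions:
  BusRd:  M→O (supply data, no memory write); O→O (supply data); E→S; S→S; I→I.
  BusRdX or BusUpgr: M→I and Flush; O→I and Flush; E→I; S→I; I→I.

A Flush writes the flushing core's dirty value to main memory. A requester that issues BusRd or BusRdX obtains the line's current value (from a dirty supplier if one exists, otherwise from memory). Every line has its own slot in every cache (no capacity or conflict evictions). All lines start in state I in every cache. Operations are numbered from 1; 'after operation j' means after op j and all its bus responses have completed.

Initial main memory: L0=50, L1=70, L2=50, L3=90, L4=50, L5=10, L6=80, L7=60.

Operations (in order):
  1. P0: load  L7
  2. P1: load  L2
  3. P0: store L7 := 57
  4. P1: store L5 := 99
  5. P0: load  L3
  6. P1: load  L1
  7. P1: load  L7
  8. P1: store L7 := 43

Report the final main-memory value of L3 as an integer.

[1] P0: load  L7 | P0:E(60), P1:I | bus: BusRd
[2] P1: load  L2 | P0:I, P1:E(50) | bus: BusRd
[3] P0: store L7 := 57 | P0:M(57), P1:I | bus: none
[4] P1: store L5 := 99 | P0:I, P1:M(99) | bus: BusRdX
[5] P0: load  L3 | P0:E(90), P1:I | bus: BusRd
[6] P1: load  L1 | P0:I, P1:E(70) | bus: BusRd
[7] P1: load  L7 | P0:O(57), P1:S(57) | bus: BusRd
[8] P1: store L7 := 43 | P0:I, P1:M(43) | bus: BusUpgr,Flush

memory[L3] = 90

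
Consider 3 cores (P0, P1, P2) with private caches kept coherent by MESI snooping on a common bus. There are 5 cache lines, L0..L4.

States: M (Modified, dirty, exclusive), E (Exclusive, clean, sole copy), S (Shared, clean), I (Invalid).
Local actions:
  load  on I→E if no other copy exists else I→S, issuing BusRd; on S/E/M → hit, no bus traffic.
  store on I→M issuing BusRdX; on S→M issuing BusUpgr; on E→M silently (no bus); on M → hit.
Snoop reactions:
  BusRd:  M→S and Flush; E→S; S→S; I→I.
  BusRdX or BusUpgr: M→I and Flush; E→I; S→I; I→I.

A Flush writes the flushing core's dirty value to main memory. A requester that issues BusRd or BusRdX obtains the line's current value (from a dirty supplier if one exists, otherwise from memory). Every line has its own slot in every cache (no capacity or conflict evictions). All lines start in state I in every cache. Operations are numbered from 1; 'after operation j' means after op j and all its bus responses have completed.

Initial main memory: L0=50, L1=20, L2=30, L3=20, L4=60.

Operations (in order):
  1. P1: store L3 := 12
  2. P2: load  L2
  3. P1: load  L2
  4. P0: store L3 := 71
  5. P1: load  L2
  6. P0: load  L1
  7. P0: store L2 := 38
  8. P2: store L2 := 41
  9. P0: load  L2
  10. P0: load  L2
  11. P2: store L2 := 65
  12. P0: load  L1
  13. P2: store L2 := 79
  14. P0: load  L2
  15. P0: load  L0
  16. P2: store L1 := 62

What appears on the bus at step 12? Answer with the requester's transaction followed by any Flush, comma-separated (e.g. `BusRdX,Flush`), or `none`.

  op1 P1: store L3 := 12 → I/M/I on L3; bus BusRdX; mem=20
  op2 P2: load  L2 → I/I/E on L2; bus BusRd; mem=30
  op3 P1: load  L2 → I/S/S on L2; bus BusRd; mem=30
  op4 P0: store L3 := 71 → M/I/I on L3; bus BusRdX Flush; mem=12
  op5 P1: load  L2 → I/S/S on L2; bus (none); mem=30
  op6 P0: load  L1 → E/I/I on L1; bus BusRd; mem=20
  op7 P0: store L2 := 38 → M/I/I on L2; bus BusRdX; mem=30
  op8 P2: store L2 := 41 → I/I/M on L2; bus BusRdX Flush; mem=38
  op9 P0: load  L2 → S/I/S on L2; bus BusRd Flush; mem=41
  op10 P0: load  L2 → S/I/S on L2; bus (none); mem=41
  op11 P2: store L2 := 65 → I/I/M on L2; bus BusUpgr; mem=41
  op12 P0: load  L1 → E/I/I on L1; bus (none); mem=20
  op13 P2: store L2 := 79 → I/I/M on L2; bus (none); mem=41
  op14 P0: load  L2 → S/I/S on L2; bus BusRd Flush; mem=79
  op15 P0: load  L0 → E/I/I on L0; bus BusRd; mem=50
  op16 P2: store L1 := 62 → I/I/M on L1; bus BusRdX; mem=20

bus = none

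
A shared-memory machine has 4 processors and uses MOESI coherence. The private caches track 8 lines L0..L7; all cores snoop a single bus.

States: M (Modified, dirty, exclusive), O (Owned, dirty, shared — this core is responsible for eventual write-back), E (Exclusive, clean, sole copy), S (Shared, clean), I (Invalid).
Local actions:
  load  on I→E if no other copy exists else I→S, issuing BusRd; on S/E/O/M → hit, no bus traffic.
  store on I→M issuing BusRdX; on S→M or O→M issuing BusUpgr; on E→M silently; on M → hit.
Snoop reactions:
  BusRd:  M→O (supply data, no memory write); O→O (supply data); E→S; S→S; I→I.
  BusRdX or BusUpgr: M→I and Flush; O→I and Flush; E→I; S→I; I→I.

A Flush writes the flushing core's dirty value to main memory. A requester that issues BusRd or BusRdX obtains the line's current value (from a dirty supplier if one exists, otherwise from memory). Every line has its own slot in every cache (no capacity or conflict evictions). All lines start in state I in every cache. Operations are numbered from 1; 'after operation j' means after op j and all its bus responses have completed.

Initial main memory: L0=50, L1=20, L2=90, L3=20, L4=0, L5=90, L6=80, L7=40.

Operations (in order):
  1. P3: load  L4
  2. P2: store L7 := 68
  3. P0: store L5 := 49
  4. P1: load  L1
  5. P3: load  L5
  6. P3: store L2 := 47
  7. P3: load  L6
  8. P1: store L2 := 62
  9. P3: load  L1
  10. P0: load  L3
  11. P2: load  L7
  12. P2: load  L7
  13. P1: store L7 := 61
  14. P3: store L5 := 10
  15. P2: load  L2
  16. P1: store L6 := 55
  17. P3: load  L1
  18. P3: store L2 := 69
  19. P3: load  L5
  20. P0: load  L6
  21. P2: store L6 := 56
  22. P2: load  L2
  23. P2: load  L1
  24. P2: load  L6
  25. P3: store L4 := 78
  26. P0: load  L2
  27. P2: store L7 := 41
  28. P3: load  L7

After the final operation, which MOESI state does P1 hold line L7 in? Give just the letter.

state = I

  op1 P3: load  L4 → I/I/I/E on L4; bus BusRd; mem=0
  op2 P2: store L7 := 68 → I/I/M/I on L7; bus BusRdX; mem=40
  op3 P0: store L5 := 49 → M/I/I/I on L5; bus BusRdX; mem=90
  op4 P1: load  L1 → I/E/I/I on L1; bus BusRd; mem=20
  op5 P3: load  L5 → O/I/I/S on L5; bus BusRd; mem=90
  op6 P3: store L2 := 47 → I/I/I/M on L2; bus BusRdX; mem=90
  op7 P3: load  L6 → I/I/I/E on L6; bus BusRd; mem=80
  op8 P1: store L2 := 62 → I/M/I/I on L2; bus BusRdX Flush; mem=47
  op9 P3: load  L1 → I/S/I/S on L1; bus BusRd; mem=20
  op10 P0: load  L3 → E/I/I/I on L3; bus BusRd; mem=20
  op11 P2: load  L7 → I/I/M/I on L7; bus (none); mem=40
  op12 P2: load  L7 → I/I/M/I on L7; bus (none); mem=40
  op13 P1: store L7 := 61 → I/M/I/I on L7; bus BusRdX Flush; mem=68
  op14 P3: store L5 := 10 → I/I/I/M on L5; bus BusUpgr Flush; mem=49
  op15 P2: load  L2 → I/O/S/I on L2; bus BusRd; mem=47
  op16 P1: store L6 := 55 → I/M/I/I on L6; bus BusRdX; mem=80
  op17 P3: load  L1 → I/S/I/S on L1; bus (none); mem=20
  op18 P3: store L2 := 69 → I/I/I/M on L2; bus BusRdX Flush; mem=62
  op19 P3: load  L5 → I/I/I/M on L5; bus (none); mem=49
  op20 P0: load  L6 → S/O/I/I on L6; bus BusRd; mem=80
  op21 P2: store L6 := 56 → I/I/M/I on L6; bus BusRdX Flush; mem=55
  op22 P2: load  L2 → I/I/S/O on L2; bus BusRd; mem=62
  op23 P2: load  L1 → I/S/S/S on L1; bus BusRd; mem=20
  op24 P2: load  L6 → I/I/M/I on L6; bus (none); mem=55
  op25 P3: store L4 := 78 → I/I/I/M on L4; bus (none); mem=0
  op26 P0: load  L2 → S/I/S/O on L2; bus BusRd; mem=62
  op27 P2: store L7 := 41 → I/I/M/I on L7; bus BusRdX Flush; mem=61
  op28 P3: load  L7 → I/I/O/S on L7; bus BusRd; mem=61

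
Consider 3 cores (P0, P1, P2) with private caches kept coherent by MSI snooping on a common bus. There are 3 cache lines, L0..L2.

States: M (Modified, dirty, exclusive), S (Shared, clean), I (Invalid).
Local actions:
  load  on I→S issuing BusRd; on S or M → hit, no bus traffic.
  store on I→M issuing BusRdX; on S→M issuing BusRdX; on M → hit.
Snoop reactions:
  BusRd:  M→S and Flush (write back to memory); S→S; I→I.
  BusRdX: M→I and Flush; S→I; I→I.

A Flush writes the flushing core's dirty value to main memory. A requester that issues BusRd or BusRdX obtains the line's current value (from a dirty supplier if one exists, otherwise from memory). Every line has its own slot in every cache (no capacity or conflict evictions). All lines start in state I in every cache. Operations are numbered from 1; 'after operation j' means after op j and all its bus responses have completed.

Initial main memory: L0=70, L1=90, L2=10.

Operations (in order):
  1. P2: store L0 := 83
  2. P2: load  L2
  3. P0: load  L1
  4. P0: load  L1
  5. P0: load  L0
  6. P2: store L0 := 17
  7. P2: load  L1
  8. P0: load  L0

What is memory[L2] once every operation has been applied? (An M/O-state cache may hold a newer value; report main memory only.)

step 1: P2: store L0 := 83  ⟶  IIM  (L0)  txn=BusRdX  M[L0]=70
step 2: P2: load  L2  ⟶  IIS  (L2)  txn=BusRd  M[L2]=10
step 3: P0: load  L1  ⟶  SII  (L1)  txn=BusRd  M[L1]=90
step 4: P0: load  L1  ⟶  SII  (L1)  txn=∅  M[L1]=90
step 5: P0: load  L0  ⟶  SIS  (L0)  txn=BusRd+Flush  M[L0]=83
step 6: P2: store L0 := 17  ⟶  IIM  (L0)  txn=BusRdX  M[L0]=83
step 7: P2: load  L1  ⟶  SIS  (L1)  txn=BusRd  M[L1]=90
step 8: P0: load  L0  ⟶  SIS  (L0)  txn=BusRd+Flush  M[L0]=17

memory[L2] = 10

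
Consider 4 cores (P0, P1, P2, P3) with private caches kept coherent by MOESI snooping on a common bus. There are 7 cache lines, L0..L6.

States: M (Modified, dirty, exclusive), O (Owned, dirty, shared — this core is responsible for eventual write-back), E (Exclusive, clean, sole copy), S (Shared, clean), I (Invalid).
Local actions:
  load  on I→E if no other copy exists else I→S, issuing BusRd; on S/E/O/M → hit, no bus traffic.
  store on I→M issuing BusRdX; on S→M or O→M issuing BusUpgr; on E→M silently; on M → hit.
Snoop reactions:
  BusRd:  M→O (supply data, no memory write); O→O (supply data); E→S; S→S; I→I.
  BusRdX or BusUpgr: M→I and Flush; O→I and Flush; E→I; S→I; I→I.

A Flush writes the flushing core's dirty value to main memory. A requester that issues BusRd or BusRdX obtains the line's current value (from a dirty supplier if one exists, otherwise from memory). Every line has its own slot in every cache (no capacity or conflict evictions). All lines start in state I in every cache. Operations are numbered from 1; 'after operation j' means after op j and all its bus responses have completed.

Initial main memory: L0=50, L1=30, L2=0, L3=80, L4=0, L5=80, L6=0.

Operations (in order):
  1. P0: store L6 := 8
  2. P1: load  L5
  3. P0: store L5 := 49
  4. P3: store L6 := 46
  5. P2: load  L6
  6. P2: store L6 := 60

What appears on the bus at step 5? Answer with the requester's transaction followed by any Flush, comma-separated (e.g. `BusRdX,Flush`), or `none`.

bus = BusRd

  op1 P0: store L6 := 8 → M/I/I/I on L6; bus BusRdX; mem=0
  op2 P1: load  L5 → I/E/I/I on L5; bus BusRd; mem=80
  op3 P0: store L5 := 49 → M/I/I/I on L5; bus BusRdX; mem=80
  op4 P3: store L6 := 46 → I/I/I/M on L6; bus BusRdX Flush; mem=8
  op5 P2: load  L6 → I/I/S/O on L6; bus BusRd; mem=8
  op6 P2: store L6 := 60 → I/I/M/I on L6; bus BusUpgr Flush; mem=46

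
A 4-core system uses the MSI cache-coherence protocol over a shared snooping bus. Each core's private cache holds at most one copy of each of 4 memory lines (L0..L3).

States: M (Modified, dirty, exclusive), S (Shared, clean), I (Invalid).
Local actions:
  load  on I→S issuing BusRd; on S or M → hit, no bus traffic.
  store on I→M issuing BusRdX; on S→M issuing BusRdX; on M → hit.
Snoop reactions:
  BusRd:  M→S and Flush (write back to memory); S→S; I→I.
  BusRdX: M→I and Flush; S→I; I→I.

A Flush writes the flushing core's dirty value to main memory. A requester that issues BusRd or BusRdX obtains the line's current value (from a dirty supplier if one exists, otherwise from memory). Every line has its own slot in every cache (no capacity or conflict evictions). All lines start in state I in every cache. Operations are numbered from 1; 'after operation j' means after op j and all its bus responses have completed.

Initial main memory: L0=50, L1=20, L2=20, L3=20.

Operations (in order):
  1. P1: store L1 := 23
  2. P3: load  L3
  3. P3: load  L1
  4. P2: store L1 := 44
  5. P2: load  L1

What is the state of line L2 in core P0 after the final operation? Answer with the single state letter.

  op1 P1: store L1 := 23 → I/M/I/I on L1; bus BusRdX; mem=20
  op2 P3: load  L3 → I/I/I/S on L3; bus BusRd; mem=20
  op3 P3: load  L1 → I/S/I/S on L1; bus BusRd Flush; mem=23
  op4 P2: store L1 := 44 → I/I/M/I on L1; bus BusRdX; mem=23
  op5 P2: load  L1 → I/I/M/I on L1; bus (none); mem=23

state = I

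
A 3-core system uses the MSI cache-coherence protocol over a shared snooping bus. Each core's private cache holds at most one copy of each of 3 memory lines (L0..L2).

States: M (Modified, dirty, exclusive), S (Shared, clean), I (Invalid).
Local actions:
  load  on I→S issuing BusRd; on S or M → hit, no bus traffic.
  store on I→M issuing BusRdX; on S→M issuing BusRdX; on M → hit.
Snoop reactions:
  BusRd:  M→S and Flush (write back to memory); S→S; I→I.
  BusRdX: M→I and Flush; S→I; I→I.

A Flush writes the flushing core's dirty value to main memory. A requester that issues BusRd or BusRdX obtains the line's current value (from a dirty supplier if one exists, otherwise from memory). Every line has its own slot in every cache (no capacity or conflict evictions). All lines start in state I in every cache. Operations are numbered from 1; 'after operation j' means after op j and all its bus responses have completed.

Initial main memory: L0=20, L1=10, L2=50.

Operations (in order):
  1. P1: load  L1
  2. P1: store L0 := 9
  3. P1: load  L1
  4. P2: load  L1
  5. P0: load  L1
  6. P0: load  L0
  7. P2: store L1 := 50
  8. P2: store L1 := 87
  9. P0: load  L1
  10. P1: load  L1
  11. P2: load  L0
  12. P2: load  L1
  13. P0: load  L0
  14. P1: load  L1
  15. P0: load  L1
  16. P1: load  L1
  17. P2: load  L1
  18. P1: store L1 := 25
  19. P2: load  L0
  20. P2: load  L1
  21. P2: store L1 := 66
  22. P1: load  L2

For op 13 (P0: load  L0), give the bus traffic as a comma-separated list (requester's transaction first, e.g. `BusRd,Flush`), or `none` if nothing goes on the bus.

[1] P1: load  L1 | P0:I, P1:S(10), P2:I | bus: BusRd
[2] P1: store L0 := 9 | P0:I, P1:M(9), P2:I | bus: BusRdX
[3] P1: load  L1 | P0:I, P1:S(10), P2:I | bus: none
[4] P2: load  L1 | P0:I, P1:S(10), P2:S(10) | bus: BusRd
[5] P0: load  L1 | P0:S(10), P1:S(10), P2:S(10) | bus: BusRd
[6] P0: load  L0 | P0:S(9), P1:S(9), P2:I | bus: BusRd,Flush
[7] P2: store L1 := 50 | P0:I, P1:I, P2:M(50) | bus: BusRdX
[8] P2: store L1 := 87 | P0:I, P1:I, P2:M(87) | bus: none
[9] P0: load  L1 | P0:S(87), P1:I, P2:S(87) | bus: BusRd,Flush
[10] P1: load  L1 | P0:S(87), P1:S(87), P2:S(87) | bus: BusRd
[11] P2: load  L0 | P0:S(9), P1:S(9), P2:S(9) | bus: BusRd
[12] P2: load  L1 | P0:S(87), P1:S(87), P2:S(87) | bus: none
[13] P0: load  L0 | P0:S(9), P1:S(9), P2:S(9) | bus: none
[14] P1: load  L1 | P0:S(87), P1:S(87), P2:S(87) | bus: none
[15] P0: load  L1 | P0:S(87), P1:S(87), P2:S(87) | bus: none
[16] P1: load  L1 | P0:S(87), P1:S(87), P2:S(87) | bus: none
[17] P2: load  L1 | P0:S(87), P1:S(87), P2:S(87) | bus: none
[18] P1: store L1 := 25 | P0:I, P1:M(25), P2:I | bus: BusRdX
[19] P2: load  L0 | P0:S(9), P1:S(9), P2:S(9) | bus: none
[20] P2: load  L1 | P0:I, P1:S(25), P2:S(25) | bus: BusRd,Flush
[21] P2: store L1 := 66 | P0:I, P1:I, P2:M(66) | bus: BusRdX
[22] P1: load  L2 | P0:I, P1:S(50), P2:I | bus: BusRd

bus = none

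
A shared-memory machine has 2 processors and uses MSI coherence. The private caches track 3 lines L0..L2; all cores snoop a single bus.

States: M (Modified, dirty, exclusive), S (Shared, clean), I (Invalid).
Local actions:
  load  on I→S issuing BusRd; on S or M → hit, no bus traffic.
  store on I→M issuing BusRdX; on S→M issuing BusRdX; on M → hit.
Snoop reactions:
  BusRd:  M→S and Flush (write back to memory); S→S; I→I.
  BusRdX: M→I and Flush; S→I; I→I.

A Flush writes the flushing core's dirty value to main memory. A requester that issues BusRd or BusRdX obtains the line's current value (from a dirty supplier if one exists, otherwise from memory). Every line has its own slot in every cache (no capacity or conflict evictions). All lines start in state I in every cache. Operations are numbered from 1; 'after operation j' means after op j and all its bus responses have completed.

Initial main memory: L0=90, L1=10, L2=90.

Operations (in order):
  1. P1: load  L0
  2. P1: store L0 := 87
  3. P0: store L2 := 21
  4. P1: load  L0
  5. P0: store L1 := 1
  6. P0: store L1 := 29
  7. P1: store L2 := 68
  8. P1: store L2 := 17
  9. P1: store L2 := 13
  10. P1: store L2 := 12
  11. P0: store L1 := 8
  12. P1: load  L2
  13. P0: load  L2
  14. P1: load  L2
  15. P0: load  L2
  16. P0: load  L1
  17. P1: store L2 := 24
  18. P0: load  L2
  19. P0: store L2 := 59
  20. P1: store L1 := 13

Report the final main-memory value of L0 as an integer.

memory[L0] = 90

step 1: P1: load  L0  ⟶  IS  (L0)  txn=BusRd  M[L0]=90
step 2: P1: store L0 := 87  ⟶  IM  (L0)  txn=BusRdX  M[L0]=90
step 3: P0: store L2 := 21  ⟶  MI  (L2)  txn=BusRdX  M[L2]=90
step 4: P1: load  L0  ⟶  IM  (L0)  txn=∅  M[L0]=90
step 5: P0: store L1 := 1  ⟶  MI  (L1)  txn=BusRdX  M[L1]=10
step 6: P0: store L1 := 29  ⟶  MI  (L1)  txn=∅  M[L1]=10
step 7: P1: store L2 := 68  ⟶  IM  (L2)  txn=BusRdX+Flush  M[L2]=21
step 8: P1: store L2 := 17  ⟶  IM  (L2)  txn=∅  M[L2]=21
step 9: P1: store L2 := 13  ⟶  IM  (L2)  txn=∅  M[L2]=21
step 10: P1: store L2 := 12  ⟶  IM  (L2)  txn=∅  M[L2]=21
step 11: P0: store L1 := 8  ⟶  MI  (L1)  txn=∅  M[L1]=10
step 12: P1: load  L2  ⟶  IM  (L2)  txn=∅  M[L2]=21
step 13: P0: load  L2  ⟶  SS  (L2)  txn=BusRd+Flush  M[L2]=12
step 14: P1: load  L2  ⟶  SS  (L2)  txn=∅  M[L2]=12
step 15: P0: load  L2  ⟶  SS  (L2)  txn=∅  M[L2]=12
step 16: P0: load  L1  ⟶  MI  (L1)  txn=∅  M[L1]=10
step 17: P1: store L2 := 24  ⟶  IM  (L2)  txn=BusRdX  M[L2]=12
step 18: P0: load  L2  ⟶  SS  (L2)  txn=BusRd+Flush  M[L2]=24
step 19: P0: store L2 := 59  ⟶  MI  (L2)  txn=BusRdX  M[L2]=24
step 20: P1: store L1 := 13  ⟶  IM  (L1)  txn=BusRdX+Flush  M[L1]=8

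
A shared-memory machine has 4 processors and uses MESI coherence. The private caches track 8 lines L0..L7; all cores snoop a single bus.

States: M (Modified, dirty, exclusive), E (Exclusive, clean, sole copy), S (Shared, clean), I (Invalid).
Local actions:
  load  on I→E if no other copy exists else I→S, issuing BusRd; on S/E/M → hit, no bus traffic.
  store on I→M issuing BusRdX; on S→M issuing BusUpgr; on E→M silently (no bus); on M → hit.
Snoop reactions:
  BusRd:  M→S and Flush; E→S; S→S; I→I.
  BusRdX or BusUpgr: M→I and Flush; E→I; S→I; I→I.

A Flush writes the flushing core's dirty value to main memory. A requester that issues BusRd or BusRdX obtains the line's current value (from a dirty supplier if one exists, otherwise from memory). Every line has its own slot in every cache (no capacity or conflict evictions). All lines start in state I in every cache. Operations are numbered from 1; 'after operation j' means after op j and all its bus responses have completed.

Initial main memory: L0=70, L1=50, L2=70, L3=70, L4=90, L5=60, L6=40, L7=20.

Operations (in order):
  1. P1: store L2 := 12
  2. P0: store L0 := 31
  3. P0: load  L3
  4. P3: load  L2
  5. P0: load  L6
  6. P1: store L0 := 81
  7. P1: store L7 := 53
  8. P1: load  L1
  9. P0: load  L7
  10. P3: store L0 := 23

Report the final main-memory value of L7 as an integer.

memory[L7] = 53

[1] P1: store L2 := 12 | P0:I, P1:M(12), P2:I, P3:I | bus: BusRdX
[2] P0: store L0 := 31 | P0:M(31), P1:I, P2:I, P3:I | bus: BusRdX
[3] P0: load  L3 | P0:E(70), P1:I, P2:I, P3:I | bus: BusRd
[4] P3: load  L2 | P0:I, P1:S(12), P2:I, P3:S(12) | bus: BusRd,Flush
[5] P0: load  L6 | P0:E(40), P1:I, P2:I, P3:I | bus: BusRd
[6] P1: store L0 := 81 | P0:I, P1:M(81), P2:I, P3:I | bus: BusRdX,Flush
[7] P1: store L7 := 53 | P0:I, P1:M(53), P2:I, P3:I | bus: BusRdX
[8] P1: load  L1 | P0:I, P1:E(50), P2:I, P3:I | bus: BusRd
[9] P0: load  L7 | P0:S(53), P1:S(53), P2:I, P3:I | bus: BusRd,Flush
[10] P3: store L0 := 23 | P0:I, P1:I, P2:I, P3:M(23) | bus: BusRdX,Flush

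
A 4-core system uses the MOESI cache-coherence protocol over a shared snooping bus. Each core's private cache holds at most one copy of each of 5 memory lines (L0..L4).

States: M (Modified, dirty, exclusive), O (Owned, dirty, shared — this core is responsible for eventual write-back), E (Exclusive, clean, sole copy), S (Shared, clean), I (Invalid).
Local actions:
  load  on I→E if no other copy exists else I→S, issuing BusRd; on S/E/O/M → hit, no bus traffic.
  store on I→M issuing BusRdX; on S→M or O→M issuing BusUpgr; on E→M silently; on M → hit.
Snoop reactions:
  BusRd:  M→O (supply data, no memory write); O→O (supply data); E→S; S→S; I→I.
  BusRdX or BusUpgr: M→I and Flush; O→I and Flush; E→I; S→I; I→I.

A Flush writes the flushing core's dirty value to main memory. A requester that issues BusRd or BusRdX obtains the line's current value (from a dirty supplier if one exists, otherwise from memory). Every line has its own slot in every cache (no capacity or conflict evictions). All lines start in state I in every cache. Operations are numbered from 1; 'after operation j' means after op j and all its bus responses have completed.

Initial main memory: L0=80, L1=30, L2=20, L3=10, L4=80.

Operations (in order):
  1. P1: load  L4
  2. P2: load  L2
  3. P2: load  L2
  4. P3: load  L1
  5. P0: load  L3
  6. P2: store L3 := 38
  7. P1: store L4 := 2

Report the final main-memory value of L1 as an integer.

memory[L1] = 30

step 1: P1: load  L4  ⟶  IEII  (L4)  txn=BusRd  M[L4]=80
step 2: P2: load  L2  ⟶  IIEI  (L2)  txn=BusRd  M[L2]=20
step 3: P2: load  L2  ⟶  IIEI  (L2)  txn=∅  M[L2]=20
step 4: P3: load  L1  ⟶  IIIE  (L1)  txn=BusRd  M[L1]=30
step 5: P0: load  L3  ⟶  EIII  (L3)  txn=BusRd  M[L3]=10
step 6: P2: store L3 := 38  ⟶  IIMI  (L3)  txn=BusRdX  M[L3]=10
step 7: P1: store L4 := 2  ⟶  IMII  (L4)  txn=∅  M[L4]=80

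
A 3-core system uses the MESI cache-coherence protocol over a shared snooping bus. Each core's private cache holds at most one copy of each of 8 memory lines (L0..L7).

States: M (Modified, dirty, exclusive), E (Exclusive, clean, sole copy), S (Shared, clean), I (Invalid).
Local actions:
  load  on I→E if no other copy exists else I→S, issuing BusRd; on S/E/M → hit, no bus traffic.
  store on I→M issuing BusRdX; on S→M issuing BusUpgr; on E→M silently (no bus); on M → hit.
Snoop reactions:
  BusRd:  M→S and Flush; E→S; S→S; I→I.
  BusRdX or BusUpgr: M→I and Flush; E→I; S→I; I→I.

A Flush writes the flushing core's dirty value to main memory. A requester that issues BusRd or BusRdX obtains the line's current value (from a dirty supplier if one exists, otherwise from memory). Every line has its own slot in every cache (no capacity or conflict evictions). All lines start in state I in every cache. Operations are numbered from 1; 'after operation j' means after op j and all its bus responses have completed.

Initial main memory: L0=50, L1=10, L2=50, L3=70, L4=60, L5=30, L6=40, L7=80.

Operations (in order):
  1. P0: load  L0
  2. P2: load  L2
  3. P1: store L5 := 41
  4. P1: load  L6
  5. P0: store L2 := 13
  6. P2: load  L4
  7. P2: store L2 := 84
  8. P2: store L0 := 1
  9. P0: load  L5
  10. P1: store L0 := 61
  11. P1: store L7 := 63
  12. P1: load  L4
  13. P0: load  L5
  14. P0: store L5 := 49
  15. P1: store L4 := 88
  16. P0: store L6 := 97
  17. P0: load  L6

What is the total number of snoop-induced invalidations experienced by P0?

invalidations = 2

[1] P0: load  L0 | P0:E(50), P1:I, P2:I | bus: BusRd
[2] P2: load  L2 | P0:I, P1:I, P2:E(50) | bus: BusRd
[3] P1: store L5 := 41 | P0:I, P1:M(41), P2:I | bus: BusRdX
[4] P1: load  L6 | P0:I, P1:E(40), P2:I | bus: BusRd
[5] P0: store L2 := 13 | P0:M(13), P1:I, P2:I | bus: BusRdX
[6] P2: load  L4 | P0:I, P1:I, P2:E(60) | bus: BusRd
[7] P2: store L2 := 84 | P0:I, P1:I, P2:M(84) | bus: BusRdX,Flush
[8] P2: store L0 := 1 | P0:I, P1:I, P2:M(1) | bus: BusRdX
[9] P0: load  L5 | P0:S(41), P1:S(41), P2:I | bus: BusRd,Flush
[10] P1: store L0 := 61 | P0:I, P1:M(61), P2:I | bus: BusRdX,Flush
[11] P1: store L7 := 63 | P0:I, P1:M(63), P2:I | bus: BusRdX
[12] P1: load  L4 | P0:I, P1:S(60), P2:S(60) | bus: BusRd
[13] P0: load  L5 | P0:S(41), P1:S(41), P2:I | bus: none
[14] P0: store L5 := 49 | P0:M(49), P1:I, P2:I | bus: BusUpgr
[15] P1: store L4 := 88 | P0:I, P1:M(88), P2:I | bus: BusUpgr
[16] P0: store L6 := 97 | P0:M(97), P1:I, P2:I | bus: BusRdX
[17] P0: load  L6 | P0:M(97), P1:I, P2:I | bus: none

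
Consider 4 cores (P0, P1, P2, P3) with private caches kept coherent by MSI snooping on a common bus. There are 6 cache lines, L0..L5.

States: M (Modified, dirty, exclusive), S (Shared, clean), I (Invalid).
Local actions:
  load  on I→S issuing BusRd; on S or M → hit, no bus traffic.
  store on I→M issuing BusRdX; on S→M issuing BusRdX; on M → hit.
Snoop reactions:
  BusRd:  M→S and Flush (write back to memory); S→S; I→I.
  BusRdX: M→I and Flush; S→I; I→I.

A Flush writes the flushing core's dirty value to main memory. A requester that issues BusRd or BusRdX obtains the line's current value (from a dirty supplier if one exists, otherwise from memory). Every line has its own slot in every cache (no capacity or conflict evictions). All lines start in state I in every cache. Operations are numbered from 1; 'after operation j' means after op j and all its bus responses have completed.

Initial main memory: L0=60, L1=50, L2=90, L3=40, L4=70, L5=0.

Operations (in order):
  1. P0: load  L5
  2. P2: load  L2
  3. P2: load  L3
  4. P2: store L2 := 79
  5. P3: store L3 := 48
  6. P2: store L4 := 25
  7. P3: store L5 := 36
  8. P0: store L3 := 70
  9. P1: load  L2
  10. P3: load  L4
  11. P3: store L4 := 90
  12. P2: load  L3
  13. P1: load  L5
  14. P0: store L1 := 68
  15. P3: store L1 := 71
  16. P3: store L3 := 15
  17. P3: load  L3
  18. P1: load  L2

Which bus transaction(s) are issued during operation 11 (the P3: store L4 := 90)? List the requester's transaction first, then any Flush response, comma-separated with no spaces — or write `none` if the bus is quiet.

1. P0: load  L5  bus=[BusRd]  L5: P0=S P1=I P2=I P3=I  mem[L5]=0
2. P2: load  L2  bus=[BusRd]  L2: P0=I P1=I P2=S P3=I  mem[L2]=90
3. P2: load  L3  bus=[BusRd]  L3: P0=I P1=I P2=S P3=I  mem[L3]=40
4. P2: store L2 := 79  bus=[BusRdX]  L2: P0=I P1=I P2=M P3=I  mem[L2]=90
5. P3: store L3 := 48  bus=[BusRdX]  L3: P0=I P1=I P2=I P3=M  mem[L3]=40
6. P2: store L4 := 25  bus=[BusRdX]  L4: P0=I P1=I P2=M P3=I  mem[L4]=70
7. P3: store L5 := 36  bus=[BusRdX]  L5: P0=I P1=I P2=I P3=M  mem[L5]=0
8. P0: store L3 := 70  bus=[BusRdX,Flush]  L3: P0=M P1=I P2=I P3=I  mem[L3]=48
9. P1: load  L2  bus=[BusRd,Flush]  L2: P0=I P1=S P2=S P3=I  mem[L2]=79
10. P3: load  L4  bus=[BusRd,Flush]  L4: P0=I P1=I P2=S P3=S  mem[L4]=25
11. P3: store L4 := 90  bus=[BusRdX]  L4: P0=I P1=I P2=I P3=M  mem[L4]=25
12. P2: load  L3  bus=[BusRd,Flush]  L3: P0=S P1=I P2=S P3=I  mem[L3]=70
13. P1: load  L5  bus=[BusRd,Flush]  L5: P0=I P1=S P2=I P3=S  mem[L5]=36
14. P0: store L1 := 68  bus=[BusRdX]  L1: P0=M P1=I P2=I P3=I  mem[L1]=50
15. P3: store L1 := 71  bus=[BusRdX,Flush]  L1: P0=I P1=I P2=I P3=M  mem[L1]=68
16. P3: store L3 := 15  bus=[BusRdX]  L3: P0=I P1=I P2=I P3=M  mem[L3]=70
17. P3: load  L3  bus=[-]  L3: P0=I P1=I P2=I P3=M  mem[L3]=70
18. P1: load  L2  bus=[-]  L2: P0=I P1=S P2=S P3=I  mem[L2]=79

bus = BusRdX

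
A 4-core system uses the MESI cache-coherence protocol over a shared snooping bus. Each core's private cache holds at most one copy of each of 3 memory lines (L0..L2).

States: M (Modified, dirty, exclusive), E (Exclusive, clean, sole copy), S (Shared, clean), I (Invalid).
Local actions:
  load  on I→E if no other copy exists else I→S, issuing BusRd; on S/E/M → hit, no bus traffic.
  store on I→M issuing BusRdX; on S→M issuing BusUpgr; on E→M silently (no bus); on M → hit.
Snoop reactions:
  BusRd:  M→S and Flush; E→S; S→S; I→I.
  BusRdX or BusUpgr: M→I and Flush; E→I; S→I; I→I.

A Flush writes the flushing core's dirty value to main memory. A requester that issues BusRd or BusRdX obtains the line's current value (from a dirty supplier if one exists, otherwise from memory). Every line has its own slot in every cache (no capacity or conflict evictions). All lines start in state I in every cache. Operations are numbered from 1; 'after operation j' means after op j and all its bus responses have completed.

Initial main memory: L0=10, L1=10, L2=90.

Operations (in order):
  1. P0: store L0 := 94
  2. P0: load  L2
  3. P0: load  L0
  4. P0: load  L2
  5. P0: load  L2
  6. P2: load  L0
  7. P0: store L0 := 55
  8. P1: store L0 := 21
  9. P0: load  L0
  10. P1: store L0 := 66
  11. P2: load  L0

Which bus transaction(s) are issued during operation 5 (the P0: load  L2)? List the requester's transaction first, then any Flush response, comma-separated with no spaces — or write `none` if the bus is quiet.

bus = none

  op1 P0: store L0 := 94 → M/I/I/I on L0; bus BusRdX; mem=10
  op2 P0: load  L2 → E/I/I/I on L2; bus BusRd; mem=90
  op3 P0: load  L0 → M/I/I/I on L0; bus (none); mem=10
  op4 P0: load  L2 → E/I/I/I on L2; bus (none); mem=90
  op5 P0: load  L2 → E/I/I/I on L2; bus (none); mem=90
  op6 P2: load  L0 → S/I/S/I on L0; bus BusRd Flush; mem=94
  op7 P0: store L0 := 55 → M/I/I/I on L0; bus BusUpgr; mem=94
  op8 P1: store L0 := 21 → I/M/I/I on L0; bus BusRdX Flush; mem=55
  op9 P0: load  L0 → S/S/I/I on L0; bus BusRd Flush; mem=21
  op10 P1: store L0 := 66 → I/M/I/I on L0; bus BusUpgr; mem=21
  op11 P2: load  L0 → I/S/S/I on L0; bus BusRd Flush; mem=66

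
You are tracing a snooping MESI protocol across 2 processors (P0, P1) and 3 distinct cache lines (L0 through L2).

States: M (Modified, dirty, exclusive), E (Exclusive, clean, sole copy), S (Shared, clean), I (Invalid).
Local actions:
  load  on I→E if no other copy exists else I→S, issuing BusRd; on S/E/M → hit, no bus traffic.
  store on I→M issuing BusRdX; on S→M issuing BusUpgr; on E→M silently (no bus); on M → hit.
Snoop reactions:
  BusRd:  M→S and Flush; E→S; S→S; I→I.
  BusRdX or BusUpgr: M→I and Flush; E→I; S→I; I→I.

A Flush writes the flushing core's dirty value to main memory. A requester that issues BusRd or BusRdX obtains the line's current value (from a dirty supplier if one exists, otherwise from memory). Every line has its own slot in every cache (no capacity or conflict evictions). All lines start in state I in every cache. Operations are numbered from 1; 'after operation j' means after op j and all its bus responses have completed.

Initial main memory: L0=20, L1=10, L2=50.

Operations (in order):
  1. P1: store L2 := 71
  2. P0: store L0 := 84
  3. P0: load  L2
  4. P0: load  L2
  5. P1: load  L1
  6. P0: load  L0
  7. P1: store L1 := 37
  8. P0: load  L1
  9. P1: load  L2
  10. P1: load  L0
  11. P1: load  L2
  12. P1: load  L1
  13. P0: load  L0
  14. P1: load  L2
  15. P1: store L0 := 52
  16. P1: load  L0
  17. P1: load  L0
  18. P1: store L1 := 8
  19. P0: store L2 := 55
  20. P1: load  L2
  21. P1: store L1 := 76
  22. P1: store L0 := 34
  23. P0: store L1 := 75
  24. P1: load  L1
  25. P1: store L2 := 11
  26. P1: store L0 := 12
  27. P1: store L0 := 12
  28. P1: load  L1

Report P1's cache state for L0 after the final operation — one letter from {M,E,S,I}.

[1] P1: store L2 := 71 | P0:I, P1:M(71) | bus: BusRdX
[2] P0: store L0 := 84 | P0:M(84), P1:I | bus: BusRdX
[3] P0: load  L2 | P0:S(71), P1:S(71) | bus: BusRd,Flush
[4] P0: load  L2 | P0:S(71), P1:S(71) | bus: none
[5] P1: load  L1 | P0:I, P1:E(10) | bus: BusRd
[6] P0: load  L0 | P0:M(84), P1:I | bus: none
[7] P1: store L1 := 37 | P0:I, P1:M(37) | bus: none
[8] P0: load  L1 | P0:S(37), P1:S(37) | bus: BusRd,Flush
[9] P1: load  L2 | P0:S(71), P1:S(71) | bus: none
[10] P1: load  L0 | P0:S(84), P1:S(84) | bus: BusRd,Flush
[11] P1: load  L2 | P0:S(71), P1:S(71) | bus: none
[12] P1: load  L1 | P0:S(37), P1:S(37) | bus: none
[13] P0: load  L0 | P0:S(84), P1:S(84) | bus: none
[14] P1: load  L2 | P0:S(71), P1:S(71) | bus: none
[15] P1: store L0 := 52 | P0:I, P1:M(52) | bus: BusUpgr
[16] P1: load  L0 | P0:I, P1:M(52) | bus: none
[17] P1: load  L0 | P0:I, P1:M(52) | bus: none
[18] P1: store L1 := 8 | P0:I, P1:M(8) | bus: BusUpgr
[19] P0: store L2 := 55 | P0:M(55), P1:I | bus: BusUpgr
[20] P1: load  L2 | P0:S(55), P1:S(55) | bus: BusRd,Flush
[21] P1: store L1 := 76 | P0:I, P1:M(76) | bus: none
[22] P1: store L0 := 34 | P0:I, P1:M(34) | bus: none
[23] P0: store L1 := 75 | P0:M(75), P1:I | bus: BusRdX,Flush
[24] P1: load  L1 | P0:S(75), P1:S(75) | bus: BusRd,Flush
[25] P1: store L2 := 11 | P0:I, P1:M(11) | bus: BusUpgr
[26] P1: store L0 := 12 | P0:I, P1:M(12) | bus: none
[27] P1: store L0 := 12 | P0:I, P1:M(12) | bus: none
[28] P1: load  L1 | P0:S(75), P1:S(75) | bus: none

state = M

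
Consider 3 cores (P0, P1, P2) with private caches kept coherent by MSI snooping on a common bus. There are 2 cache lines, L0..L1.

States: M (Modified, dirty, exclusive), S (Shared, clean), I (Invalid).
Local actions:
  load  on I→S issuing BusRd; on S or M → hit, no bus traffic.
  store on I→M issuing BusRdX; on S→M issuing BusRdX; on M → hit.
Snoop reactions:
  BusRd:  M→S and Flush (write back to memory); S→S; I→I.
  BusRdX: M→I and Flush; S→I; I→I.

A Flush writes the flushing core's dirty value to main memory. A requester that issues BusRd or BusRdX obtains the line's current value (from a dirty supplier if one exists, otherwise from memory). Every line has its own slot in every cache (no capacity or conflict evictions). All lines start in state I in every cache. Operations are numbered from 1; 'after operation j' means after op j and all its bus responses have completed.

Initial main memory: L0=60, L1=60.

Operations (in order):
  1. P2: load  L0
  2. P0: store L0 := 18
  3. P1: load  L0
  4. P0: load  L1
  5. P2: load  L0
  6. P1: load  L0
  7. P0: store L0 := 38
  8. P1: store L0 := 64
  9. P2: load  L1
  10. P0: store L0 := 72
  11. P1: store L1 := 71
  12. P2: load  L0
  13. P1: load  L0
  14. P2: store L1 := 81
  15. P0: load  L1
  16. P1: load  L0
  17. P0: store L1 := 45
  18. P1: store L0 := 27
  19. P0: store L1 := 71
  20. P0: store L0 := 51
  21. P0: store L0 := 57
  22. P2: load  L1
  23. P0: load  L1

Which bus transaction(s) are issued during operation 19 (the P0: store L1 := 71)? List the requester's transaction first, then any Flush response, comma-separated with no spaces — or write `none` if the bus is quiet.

bus = none

1. P2: load  L0  bus=[BusRd]  L0: P0=I P1=I P2=S  mem[L0]=60
2. P0: store L0 := 18  bus=[BusRdX]  L0: P0=M P1=I P2=I  mem[L0]=60
3. P1: load  L0  bus=[BusRd,Flush]  L0: P0=S P1=S P2=I  mem[L0]=18
4. P0: load  L1  bus=[BusRd]  L1: P0=S P1=I P2=I  mem[L1]=60
5. P2: load  L0  bus=[BusRd]  L0: P0=S P1=S P2=S  mem[L0]=18
6. P1: load  L0  bus=[-]  L0: P0=S P1=S P2=S  mem[L0]=18
7. P0: store L0 := 38  bus=[BusRdX]  L0: P0=M P1=I P2=I  mem[L0]=18
8. P1: store L0 := 64  bus=[BusRdX,Flush]  L0: P0=I P1=M P2=I  mem[L0]=38
9. P2: load  L1  bus=[BusRd]  L1: P0=S P1=I P2=S  mem[L1]=60
10. P0: store L0 := 72  bus=[BusRdX,Flush]  L0: P0=M P1=I P2=I  mem[L0]=64
11. P1: store L1 := 71  bus=[BusRdX]  L1: P0=I P1=M P2=I  mem[L1]=60
12. P2: load  L0  bus=[BusRd,Flush]  L0: P0=S P1=I P2=S  mem[L0]=72
13. P1: load  L0  bus=[BusRd]  L0: P0=S P1=S P2=S  mem[L0]=72
14. P2: store L1 := 81  bus=[BusRdX,Flush]  L1: P0=I P1=I P2=M  mem[L1]=71
15. P0: load  L1  bus=[BusRd,Flush]  L1: P0=S P1=I P2=S  mem[L1]=81
16. P1: load  L0  bus=[-]  L0: P0=S P1=S P2=S  mem[L0]=72
17. P0: store L1 := 45  bus=[BusRdX]  L1: P0=M P1=I P2=I  mem[L1]=81
18. P1: store L0 := 27  bus=[BusRdX]  L0: P0=I P1=M P2=I  mem[L0]=72
19. P0: store L1 := 71  bus=[-]  L1: P0=M P1=I P2=I  mem[L1]=81
20. P0: store L0 := 51  bus=[BusRdX,Flush]  L0: P0=M P1=I P2=I  mem[L0]=27
21. P0: store L0 := 57  bus=[-]  L0: P0=M P1=I P2=I  mem[L0]=27
22. P2: load  L1  bus=[BusRd,Flush]  L1: P0=S P1=I P2=S  mem[L1]=71
23. P0: load  L1  bus=[-]  L1: P0=S P1=I P2=S  mem[L1]=71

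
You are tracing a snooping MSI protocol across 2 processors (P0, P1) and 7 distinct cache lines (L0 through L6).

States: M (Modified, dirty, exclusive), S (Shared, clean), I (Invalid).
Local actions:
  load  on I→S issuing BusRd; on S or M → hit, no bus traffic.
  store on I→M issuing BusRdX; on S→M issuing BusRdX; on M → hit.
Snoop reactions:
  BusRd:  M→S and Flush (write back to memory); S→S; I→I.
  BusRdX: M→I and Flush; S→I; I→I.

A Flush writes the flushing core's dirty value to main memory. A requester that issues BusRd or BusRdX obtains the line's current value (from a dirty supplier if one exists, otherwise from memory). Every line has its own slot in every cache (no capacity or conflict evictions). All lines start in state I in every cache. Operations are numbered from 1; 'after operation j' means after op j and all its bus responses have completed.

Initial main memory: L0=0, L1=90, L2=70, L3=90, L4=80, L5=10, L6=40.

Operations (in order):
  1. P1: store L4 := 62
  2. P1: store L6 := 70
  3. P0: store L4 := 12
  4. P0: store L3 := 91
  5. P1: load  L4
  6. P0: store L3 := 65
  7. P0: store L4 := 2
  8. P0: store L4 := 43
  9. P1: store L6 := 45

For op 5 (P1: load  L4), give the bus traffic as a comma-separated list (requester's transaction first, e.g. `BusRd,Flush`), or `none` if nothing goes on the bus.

bus = BusRd,Flush

  op1 P1: store L4 := 62 → I/M on L4; bus BusRdX; mem=80
  op2 P1: store L6 := 70 → I/M on L6; bus BusRdX; mem=40
  op3 P0: store L4 := 12 → M/I on L4; bus BusRdX Flush; mem=62
  op4 P0: store L3 := 91 → M/I on L3; bus BusRdX; mem=90
  op5 P1: load  L4 → S/S on L4; bus BusRd Flush; mem=12
  op6 P0: store L3 := 65 → M/I on L3; bus (none); mem=90
  op7 P0: store L4 := 2 → M/I on L4; bus BusRdX; mem=12
  op8 P0: store L4 := 43 → M/I on L4; bus (none); mem=12
  op9 P1: store L6 := 45 → I/M on L6; bus (none); mem=40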